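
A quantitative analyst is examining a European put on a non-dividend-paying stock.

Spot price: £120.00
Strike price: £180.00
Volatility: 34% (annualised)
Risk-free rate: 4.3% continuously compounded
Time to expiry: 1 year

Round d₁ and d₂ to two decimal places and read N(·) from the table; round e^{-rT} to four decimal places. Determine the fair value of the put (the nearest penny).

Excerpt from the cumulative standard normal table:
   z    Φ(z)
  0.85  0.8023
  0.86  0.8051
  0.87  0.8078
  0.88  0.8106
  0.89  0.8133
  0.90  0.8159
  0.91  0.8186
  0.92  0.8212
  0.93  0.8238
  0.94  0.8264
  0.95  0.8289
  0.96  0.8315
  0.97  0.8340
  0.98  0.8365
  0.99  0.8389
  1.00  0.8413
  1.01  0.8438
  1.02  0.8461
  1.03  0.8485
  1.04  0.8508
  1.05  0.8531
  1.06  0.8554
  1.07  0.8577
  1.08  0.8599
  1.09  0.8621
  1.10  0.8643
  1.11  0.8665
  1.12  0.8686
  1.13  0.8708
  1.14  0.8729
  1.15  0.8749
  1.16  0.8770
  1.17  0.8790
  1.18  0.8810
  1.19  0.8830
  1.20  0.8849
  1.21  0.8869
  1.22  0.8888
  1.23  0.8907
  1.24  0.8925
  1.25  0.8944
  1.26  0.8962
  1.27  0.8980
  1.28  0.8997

£55.98

σ√T = 0.34 × 1.0000 = 0.3400
ln(S/K) + (r + σ²/2)T = ln(120/180) + (0.043 + 0.34²/2)·1 = -0.4055 + 0.1008 = -0.3047
d₁ = -0.3047 / 0.3400 = -0.8961 → -0.90
d₂ = d₁ − σ√T = -0.8961 − 0.3400 = -1.2361 → -1.24
e^(−rT) = e^(−0.043·1) = 0.9579
N(−d₂) = N(1.24) = 0.8925;  N(−d₁) = N(0.90) = 0.8159
P = 180·0.9579·0.8925 − 120·0.8159 = 153.8866 − 97.9080 = 55.9786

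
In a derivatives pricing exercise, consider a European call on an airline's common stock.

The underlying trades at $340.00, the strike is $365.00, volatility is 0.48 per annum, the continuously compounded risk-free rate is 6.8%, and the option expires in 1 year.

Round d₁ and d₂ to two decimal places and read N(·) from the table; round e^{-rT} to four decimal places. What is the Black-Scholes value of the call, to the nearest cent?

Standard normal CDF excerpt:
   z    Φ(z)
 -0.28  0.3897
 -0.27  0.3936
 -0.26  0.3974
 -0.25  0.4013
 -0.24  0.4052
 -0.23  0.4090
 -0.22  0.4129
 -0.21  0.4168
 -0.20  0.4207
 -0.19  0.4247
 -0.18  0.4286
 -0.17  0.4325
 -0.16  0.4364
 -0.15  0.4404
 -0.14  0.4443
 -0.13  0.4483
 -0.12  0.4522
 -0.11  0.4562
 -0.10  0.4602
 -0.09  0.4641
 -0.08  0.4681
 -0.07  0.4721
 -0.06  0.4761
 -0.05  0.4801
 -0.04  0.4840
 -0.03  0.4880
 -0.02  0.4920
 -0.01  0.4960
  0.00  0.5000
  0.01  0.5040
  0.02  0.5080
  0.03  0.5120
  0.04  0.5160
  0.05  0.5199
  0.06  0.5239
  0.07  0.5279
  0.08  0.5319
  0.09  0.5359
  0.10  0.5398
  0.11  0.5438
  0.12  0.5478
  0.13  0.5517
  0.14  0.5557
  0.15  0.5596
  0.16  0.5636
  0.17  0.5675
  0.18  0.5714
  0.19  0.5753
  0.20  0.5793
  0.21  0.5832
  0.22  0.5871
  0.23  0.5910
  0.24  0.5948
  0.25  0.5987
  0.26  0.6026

$64.09

σ√T = 0.48 × 1.0000 = 0.4800
ln(S/K) + (r + σ²/2)T = ln(340/365) + (0.068 + 0.48²/2)·1 = -0.0710 + 0.1832 = 0.1122
d₁ = 0.1122 / 0.4800 = 0.2339 → 0.23
d₂ = d₁ − σ√T = 0.2339 − 0.4800 = -0.2461 → -0.25
e^(−rT) = e^(−0.068·1) = 0.9343
N(d₁) = N(0.23) = 0.5910;  N(d₂) = N(-0.25) = 0.4013
C = 340·0.5910 − 365·0.9343·0.4013 = 200.9400 − 136.8511 = 64.0889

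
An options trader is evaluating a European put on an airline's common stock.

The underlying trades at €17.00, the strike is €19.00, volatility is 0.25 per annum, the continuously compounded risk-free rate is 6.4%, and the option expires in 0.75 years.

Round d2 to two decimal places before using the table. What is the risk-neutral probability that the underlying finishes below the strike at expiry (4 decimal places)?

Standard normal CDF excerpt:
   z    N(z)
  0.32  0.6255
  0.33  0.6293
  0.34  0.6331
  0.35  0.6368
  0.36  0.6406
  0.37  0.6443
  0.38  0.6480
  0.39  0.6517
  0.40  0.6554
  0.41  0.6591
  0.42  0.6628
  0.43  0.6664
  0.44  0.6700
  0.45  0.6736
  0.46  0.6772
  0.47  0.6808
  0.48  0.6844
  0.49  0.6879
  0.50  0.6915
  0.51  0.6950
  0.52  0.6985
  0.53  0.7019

0.6554

T = 0.75;  σ√T = 0.2165
ln(S/K) + (r + σ²/2)T = ln(17/19) + (0.064 + 0.25²/2)·0.75 = -0.1112 + 0.0714 = -0.0398
d₁ = -0.0398 / 0.2165 = -0.1838 which rounds to -0.18
d₂ = d₁ − σ√T = -0.1838 − 0.2165 = -0.4003 which rounds to -0.40
Pr(exercise) under Q = N(−d₂) = N(0.40) = 0.6554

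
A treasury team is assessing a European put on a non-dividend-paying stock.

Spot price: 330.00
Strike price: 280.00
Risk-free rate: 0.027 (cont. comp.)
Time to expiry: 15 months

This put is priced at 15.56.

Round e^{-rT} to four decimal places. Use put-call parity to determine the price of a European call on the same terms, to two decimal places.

74.86

exp(−rT) = exp(−0.027·1.25) = 0.9668
Put-call parity: C − P = S − K·e^(−rT) = 330 − 280·0.9668 = 330 − 270.7040 = 59.2960
C = P + (C − P) = 15.56 + (59.2960) = 74.8560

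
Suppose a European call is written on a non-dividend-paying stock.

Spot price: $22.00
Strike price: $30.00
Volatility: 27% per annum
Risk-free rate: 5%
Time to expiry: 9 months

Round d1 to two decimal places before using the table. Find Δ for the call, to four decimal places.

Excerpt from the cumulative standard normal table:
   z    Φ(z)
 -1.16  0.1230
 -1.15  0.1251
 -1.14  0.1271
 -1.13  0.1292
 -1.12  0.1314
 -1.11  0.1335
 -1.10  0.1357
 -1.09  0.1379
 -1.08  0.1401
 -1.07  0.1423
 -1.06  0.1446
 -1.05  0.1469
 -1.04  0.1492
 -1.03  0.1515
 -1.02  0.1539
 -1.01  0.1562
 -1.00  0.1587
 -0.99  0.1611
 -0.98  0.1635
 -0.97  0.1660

σ√T = 0.27 × 0.8660 = 0.2338
d₁ = [ln(22/30) + (0.05 + 0.27²/2)·0.75] / 0.2338 = [-0.3102 + 0.0648] / 0.2338 = -1.0491 which rounds to -1.05
N(d₁) = N(-1.05) = 0.1469
Δ_call = N(d₁) = 0.1469

0.1469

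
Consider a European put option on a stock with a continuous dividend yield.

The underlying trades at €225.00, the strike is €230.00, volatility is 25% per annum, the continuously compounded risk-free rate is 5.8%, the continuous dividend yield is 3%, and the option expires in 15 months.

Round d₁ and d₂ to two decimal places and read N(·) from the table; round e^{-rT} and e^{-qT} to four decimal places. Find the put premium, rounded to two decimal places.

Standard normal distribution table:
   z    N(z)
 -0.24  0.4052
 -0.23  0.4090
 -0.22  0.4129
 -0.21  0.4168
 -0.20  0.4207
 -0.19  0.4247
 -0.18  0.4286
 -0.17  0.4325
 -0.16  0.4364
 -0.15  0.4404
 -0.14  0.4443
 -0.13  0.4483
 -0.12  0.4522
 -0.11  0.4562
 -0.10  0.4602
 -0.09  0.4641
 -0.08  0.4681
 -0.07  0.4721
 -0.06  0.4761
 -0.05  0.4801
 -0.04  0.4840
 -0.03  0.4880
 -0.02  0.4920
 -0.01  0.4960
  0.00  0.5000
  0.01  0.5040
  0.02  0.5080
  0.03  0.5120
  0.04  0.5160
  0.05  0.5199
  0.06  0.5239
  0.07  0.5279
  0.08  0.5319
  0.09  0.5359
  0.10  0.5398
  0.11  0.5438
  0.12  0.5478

€22.60

σ√T = 0.25·√1.25 = 0.2795
d₁ = [ln(225/230) + (0.058 − 0.03 + ½·0.25²)·1.25] / (σ√T) = (-0.0220 + 0.0741) / 0.2795 = 0.1863 ≈ 0.19
d₂ = 0.1863 − 0.2795 = -0.0932 ≈ -0.09
exp(−qT) = exp(−0.03·1.25) = 0.9632;  exp(−rT) = exp(−0.058·1.25) = 0.9301
P = 230·0.9301·N(0.09) − 225·0.9632·N(-0.19) = 230·0.9301·0.5359 − 225·0.9632·0.4247 = 114.6413 − 92.0410 = 22.6004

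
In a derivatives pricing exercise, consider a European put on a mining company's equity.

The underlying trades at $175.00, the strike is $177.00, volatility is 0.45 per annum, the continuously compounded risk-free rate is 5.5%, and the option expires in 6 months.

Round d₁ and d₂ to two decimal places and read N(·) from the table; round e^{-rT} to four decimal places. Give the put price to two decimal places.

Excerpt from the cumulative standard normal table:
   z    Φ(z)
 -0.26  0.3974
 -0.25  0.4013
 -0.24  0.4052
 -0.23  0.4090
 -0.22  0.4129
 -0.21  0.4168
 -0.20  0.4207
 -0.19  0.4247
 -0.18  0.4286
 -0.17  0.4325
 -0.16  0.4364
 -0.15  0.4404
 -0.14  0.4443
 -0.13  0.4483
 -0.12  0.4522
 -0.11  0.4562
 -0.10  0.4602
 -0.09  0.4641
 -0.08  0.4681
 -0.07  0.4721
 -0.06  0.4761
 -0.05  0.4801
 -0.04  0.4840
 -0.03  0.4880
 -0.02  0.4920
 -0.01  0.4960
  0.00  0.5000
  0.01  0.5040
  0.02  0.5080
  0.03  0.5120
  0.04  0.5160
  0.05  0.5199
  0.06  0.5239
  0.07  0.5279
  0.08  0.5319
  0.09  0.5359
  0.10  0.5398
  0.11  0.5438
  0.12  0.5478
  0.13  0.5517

$20.70

σ√T = 0.45 × 0.7071 = 0.3182
d₁ = [ln(175/177) + (0.055 + 0.45²/2)·0.5] / 0.3182 = [-0.0114 + 0.0781] / 0.3182 = 0.2098 → 0.21
d₂ = d₁ − σ√T = 0.2098 − 0.3182 = -0.1084 → -0.11
exp(−rT) = exp(−0.055·0.5) = 0.9729
N(−d₂) = N(0.11) = 0.5438;  N(−d₁) = N(-0.21) = 0.4168
P = 177·0.9729·0.5438 − 175·0.4168 = 93.6442 − 72.9400 = 20.7042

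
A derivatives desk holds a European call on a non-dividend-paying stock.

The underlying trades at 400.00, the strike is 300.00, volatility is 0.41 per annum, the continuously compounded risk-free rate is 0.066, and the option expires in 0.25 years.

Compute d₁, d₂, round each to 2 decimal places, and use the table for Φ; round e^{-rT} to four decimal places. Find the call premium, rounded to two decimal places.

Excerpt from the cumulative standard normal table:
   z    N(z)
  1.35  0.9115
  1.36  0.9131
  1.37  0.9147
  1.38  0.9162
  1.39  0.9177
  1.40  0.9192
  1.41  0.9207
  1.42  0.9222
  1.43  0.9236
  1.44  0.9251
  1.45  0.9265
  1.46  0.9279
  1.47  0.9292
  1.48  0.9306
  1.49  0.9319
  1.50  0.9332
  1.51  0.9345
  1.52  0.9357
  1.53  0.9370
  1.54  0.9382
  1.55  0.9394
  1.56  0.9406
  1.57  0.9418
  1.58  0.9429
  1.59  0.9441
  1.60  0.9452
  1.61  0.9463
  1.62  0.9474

107.29

σ√T = 0.41·√0.25 = 0.2050
d₁ = [ln(400/300) + (0.066 + ½·0.41²)·0.25] / (σ√T) = (0.2877 + 0.0375) / 0.2050 = 1.5863 ≈ 1.59
d₂ = 1.5863 − 0.2050 = 1.3813 ≈ 1.38
e^(−rT) = e^(−0.066·0.25) = 0.9836
N(d₁) = N(1.59) = 0.9441;  N(d₂) = N(1.38) = 0.9162
C = 400·0.9441 − 300·0.9836·0.9162 = 377.6400 − 270.3523 = 107.2877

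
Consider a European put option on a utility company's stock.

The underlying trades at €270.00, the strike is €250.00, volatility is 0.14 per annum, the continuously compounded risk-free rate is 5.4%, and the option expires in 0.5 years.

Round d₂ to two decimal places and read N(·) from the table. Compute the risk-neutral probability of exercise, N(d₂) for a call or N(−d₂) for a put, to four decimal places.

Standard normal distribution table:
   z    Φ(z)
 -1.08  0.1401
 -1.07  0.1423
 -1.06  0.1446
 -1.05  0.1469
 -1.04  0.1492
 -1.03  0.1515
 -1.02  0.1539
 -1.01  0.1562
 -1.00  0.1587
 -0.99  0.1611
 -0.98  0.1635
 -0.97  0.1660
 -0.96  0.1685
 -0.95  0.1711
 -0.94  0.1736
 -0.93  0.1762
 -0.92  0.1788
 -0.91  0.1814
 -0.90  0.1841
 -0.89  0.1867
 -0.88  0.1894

0.1587

σ√T = 0.14·√0.5 = 0.0990
d₁ = [ln(270/250) + (0.054 + 0.14²/2)·0.5] / 0.0990 = [0.0770 + 0.0319] / 0.0990 = 1.0997 ≈ 1.10
d₂ = d₁ − σ√T = 1.0997 − 0.0990 = 1.0007 ≈ 1.00
Risk-neutral Pr[S_T < K] = N(−d₂) = N(-1.00) = 0.1587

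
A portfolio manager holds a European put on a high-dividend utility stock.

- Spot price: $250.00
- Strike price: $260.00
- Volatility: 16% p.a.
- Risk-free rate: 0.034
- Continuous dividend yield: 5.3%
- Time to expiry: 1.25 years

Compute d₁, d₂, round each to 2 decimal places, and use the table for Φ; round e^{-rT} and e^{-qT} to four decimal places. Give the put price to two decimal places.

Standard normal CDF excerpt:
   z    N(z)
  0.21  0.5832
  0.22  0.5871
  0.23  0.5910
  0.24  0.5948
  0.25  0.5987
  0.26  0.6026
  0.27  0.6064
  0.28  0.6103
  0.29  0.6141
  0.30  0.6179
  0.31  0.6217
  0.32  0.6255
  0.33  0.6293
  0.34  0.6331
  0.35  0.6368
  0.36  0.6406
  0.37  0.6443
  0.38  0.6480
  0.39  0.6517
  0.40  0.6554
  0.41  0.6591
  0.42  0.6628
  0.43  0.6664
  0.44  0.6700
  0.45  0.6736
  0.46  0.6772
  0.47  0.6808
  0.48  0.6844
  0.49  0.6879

$25.96

σ√T = 0.16·√1.25 = 0.1789
d₁ = [ln(250/260) + (0.034 − 0.053 + ½·0.16²)·1.25] / (σ√T) = (-0.0392 − 0.0077) / 0.1789 = -0.2626 → -0.26
d₂ = -0.2626 − 0.1789 = -0.4415 → -0.44
e^(−qT) = e^(−0.053·1.25) = 0.9359;  e^(−rT) = e^(−0.034·1.25) = 0.9584
N(−d₂) = N(0.44) = 0.6700;  N(−d₁) = N(0.26) = 0.6026
P = 260·0.9584·0.6700 − 250·0.9359·0.6026 = 166.9533 − 140.9933 = 25.9599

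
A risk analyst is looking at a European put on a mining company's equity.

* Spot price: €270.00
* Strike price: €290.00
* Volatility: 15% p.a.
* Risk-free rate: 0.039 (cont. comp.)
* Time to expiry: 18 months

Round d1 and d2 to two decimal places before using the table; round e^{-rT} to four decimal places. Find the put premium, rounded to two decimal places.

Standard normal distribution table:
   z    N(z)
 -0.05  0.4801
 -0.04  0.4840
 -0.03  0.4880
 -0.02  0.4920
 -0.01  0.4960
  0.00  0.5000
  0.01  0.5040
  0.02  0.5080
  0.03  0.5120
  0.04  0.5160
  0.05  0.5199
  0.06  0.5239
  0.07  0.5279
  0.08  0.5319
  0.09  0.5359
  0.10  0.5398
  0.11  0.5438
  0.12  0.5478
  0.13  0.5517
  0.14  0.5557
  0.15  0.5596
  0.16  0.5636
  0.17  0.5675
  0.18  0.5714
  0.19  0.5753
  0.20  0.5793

€21.32

T = 1.5;  σ√T = 0.1837
ln(S/K) + (r + σ²/2)T = ln(270/290) + (0.039 + 0.15²/2)·1.5 = -0.0715 + 0.0754 = 0.0039
d₁ = 0.0039 / 0.1837 = 0.0213 which rounds to 0.02
d₂ = d₁ − σ√T = 0.0213 − 0.1837 = -0.1624 which rounds to -0.16
exp(−rT) = exp(−0.039·1.5) = 0.9432
N(−d₂) = N(0.16) = 0.5636;  N(−d₁) = N(-0.02) = 0.4920
P = 290·0.9432·0.5636 − 270·0.4920 = 154.1604 − 132.8400 = 21.3204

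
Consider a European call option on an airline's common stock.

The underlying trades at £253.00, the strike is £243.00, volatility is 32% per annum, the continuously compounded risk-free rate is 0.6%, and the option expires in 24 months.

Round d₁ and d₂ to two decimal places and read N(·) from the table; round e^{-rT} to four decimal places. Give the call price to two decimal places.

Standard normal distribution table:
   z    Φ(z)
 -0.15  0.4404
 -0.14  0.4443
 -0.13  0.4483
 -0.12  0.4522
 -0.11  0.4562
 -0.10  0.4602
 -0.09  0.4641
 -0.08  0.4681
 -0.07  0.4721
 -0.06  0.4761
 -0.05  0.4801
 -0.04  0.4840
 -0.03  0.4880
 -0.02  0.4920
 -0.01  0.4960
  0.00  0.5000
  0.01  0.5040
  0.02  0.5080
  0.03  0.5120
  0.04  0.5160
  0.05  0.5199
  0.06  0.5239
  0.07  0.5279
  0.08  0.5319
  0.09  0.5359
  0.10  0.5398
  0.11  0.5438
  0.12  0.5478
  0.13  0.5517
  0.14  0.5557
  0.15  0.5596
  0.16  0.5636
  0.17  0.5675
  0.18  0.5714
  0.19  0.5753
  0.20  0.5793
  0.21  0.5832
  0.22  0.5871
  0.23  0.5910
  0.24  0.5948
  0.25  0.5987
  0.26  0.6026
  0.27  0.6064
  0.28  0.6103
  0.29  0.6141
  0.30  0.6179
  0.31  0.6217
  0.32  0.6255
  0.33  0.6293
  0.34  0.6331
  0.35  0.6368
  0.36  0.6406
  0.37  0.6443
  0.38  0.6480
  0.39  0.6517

£50.64

T = 2;  σ√T = 0.4525
d₁ = [ln(253/243) + (0.006 + ½·0.32²)·2] / (σ√T) = (0.0403 + 0.1144) / 0.4525 = 0.3419 ⇒ 0.34
d₂ = 0.3419 − 0.4525 = -0.1106 ⇒ -0.11
e^(−rT) = e^(−0.006·2) = 0.9881
N(d₁) = N(0.34) = 0.6331;  N(d₂) = N(-0.11) = 0.4562
C = 253·0.6331 − 243·0.9881·0.4562 = 160.1743 − 109.5374 = 50.6369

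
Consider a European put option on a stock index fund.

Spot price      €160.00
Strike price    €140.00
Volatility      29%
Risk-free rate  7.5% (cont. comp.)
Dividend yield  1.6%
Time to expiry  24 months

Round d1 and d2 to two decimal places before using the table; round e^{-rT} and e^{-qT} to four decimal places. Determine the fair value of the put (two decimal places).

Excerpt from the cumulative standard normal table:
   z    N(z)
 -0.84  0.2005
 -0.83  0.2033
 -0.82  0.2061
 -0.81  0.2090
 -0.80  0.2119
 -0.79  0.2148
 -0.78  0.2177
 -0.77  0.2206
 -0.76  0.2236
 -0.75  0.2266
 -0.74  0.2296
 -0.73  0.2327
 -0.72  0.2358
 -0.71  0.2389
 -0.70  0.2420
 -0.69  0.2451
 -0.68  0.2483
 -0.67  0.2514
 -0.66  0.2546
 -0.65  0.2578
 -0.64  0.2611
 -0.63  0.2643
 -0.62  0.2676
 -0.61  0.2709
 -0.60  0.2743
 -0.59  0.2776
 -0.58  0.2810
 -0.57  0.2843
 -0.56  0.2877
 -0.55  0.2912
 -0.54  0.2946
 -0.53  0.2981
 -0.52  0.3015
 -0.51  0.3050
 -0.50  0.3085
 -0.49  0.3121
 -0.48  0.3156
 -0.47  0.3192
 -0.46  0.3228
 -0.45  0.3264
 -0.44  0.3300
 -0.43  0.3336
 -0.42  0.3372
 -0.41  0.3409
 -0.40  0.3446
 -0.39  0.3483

T = 2;  σ√T = 0.4101
ln(S/K) + (r − q + σ²/2)T = ln(160/140) + (0.075 − 0.016 + 0.29²/2)·2 = 0.1335 + 0.2021 = 0.3356
d₁ = 0.3356 / 0.4101 = 0.8184 → 0.82
d₂ = d₁ − σ√T = 0.8184 − 0.4101 = 0.4082 → 0.41
exp(−qT) = exp(−0.016·2) = 0.9685;  exp(−rT) = exp(−0.075·2) = 0.8607
N(−d₂) = N(-0.41) = 0.3409;  N(−d₁) = N(-0.82) = 0.2061
P = 140·0.8607·0.3409 − 160·0.9685·0.2061 = 41.0778 − 31.9373 = 9.1405

€9.14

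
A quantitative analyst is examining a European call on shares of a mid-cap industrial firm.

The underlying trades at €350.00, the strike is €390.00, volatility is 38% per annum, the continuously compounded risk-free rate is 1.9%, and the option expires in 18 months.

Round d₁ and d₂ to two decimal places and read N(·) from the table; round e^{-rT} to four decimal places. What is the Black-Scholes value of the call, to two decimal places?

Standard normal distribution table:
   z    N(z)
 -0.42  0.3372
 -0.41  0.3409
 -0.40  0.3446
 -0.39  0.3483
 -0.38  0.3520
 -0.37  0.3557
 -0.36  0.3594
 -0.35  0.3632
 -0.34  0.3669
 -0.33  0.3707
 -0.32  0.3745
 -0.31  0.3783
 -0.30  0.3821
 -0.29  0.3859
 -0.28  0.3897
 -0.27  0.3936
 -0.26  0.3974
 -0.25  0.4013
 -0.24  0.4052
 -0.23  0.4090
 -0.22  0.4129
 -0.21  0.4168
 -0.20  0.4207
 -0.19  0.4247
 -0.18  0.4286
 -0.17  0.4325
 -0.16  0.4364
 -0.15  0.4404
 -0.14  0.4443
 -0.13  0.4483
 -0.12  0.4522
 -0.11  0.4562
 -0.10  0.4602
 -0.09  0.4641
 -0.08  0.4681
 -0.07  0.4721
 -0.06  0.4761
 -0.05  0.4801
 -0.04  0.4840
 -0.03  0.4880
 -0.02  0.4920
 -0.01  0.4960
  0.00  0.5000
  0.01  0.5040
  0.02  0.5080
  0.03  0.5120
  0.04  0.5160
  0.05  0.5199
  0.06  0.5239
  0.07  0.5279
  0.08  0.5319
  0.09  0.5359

T = 1.5;  σ√T = 0.4654
d₁ = [ln(350/390) + (0.019 + 0.38²/2)·1.5] / 0.4654 = [-0.1082 + 0.1368] / 0.4654 = 0.0614 ⇒ 0.06
d₂ = d₁ − σ√T = 0.0614 − 0.4654 = -0.4040 ⇒ -0.40
exp(−rT) = exp(−0.019·1.5) = 0.9719
C = 350·N(0.06) − 390·0.9719·N(-0.40) = 350·0.5239 − 390·0.9719·0.3446 = 183.3650 − 130.6175 = 52.7475

€52.75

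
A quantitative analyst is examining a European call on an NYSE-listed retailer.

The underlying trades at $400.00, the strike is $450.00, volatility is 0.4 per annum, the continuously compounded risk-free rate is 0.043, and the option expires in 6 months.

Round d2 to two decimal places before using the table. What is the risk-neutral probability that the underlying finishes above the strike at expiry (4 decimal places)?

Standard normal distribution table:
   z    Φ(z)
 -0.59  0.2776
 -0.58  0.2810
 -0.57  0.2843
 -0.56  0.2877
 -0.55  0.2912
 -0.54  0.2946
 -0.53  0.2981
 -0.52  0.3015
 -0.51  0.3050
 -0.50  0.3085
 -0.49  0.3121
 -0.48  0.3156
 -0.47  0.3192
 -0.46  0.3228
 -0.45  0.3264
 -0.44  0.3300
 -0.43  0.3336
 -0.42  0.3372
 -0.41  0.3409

T = 0.5;  σ√T = 0.2828
d₁ = [ln(400/450) + (0.043 + 0.4²/2)·0.5] / 0.2828 = [-0.1178 + 0.0615] / 0.2828 = -0.1990 ≈ -0.20
d₂ = d₁ − σ√T = -0.1990 − 0.2828 = -0.4818 ≈ -0.48
Pr(exercise) under Q = N(d₂) = 0.3156

0.3156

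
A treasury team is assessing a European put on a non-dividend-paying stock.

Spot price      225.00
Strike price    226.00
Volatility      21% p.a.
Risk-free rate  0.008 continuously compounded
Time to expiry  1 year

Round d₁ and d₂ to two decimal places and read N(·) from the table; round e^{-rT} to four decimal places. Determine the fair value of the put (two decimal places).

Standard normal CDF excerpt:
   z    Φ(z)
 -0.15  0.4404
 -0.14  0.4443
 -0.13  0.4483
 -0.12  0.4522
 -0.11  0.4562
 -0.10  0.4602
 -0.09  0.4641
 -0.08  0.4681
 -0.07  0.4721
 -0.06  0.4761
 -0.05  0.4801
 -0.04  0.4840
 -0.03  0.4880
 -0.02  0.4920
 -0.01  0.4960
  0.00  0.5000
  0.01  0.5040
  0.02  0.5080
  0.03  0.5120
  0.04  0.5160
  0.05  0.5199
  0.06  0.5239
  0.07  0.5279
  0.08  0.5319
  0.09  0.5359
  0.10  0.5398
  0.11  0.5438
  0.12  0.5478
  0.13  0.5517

T = 1;  σ√T = 0.2100
d₁ = [ln(225/226) + (0.008 + ½·0.21²)·1] / (σ√T) = (-0.0044 + 0.0300) / 0.2100 = 0.1220 → 0.12
d₂ = 0.1220 − 0.2100 = -0.0880 → -0.09
exp(−rT) = exp(−0.008·1) = 0.9920
P = 226·0.9920·N(0.09) − 225·N(-0.12) = 226·0.9920·0.5359 − 225·0.4522 = 120.1445 − 101.7450 = 18.3995

18.40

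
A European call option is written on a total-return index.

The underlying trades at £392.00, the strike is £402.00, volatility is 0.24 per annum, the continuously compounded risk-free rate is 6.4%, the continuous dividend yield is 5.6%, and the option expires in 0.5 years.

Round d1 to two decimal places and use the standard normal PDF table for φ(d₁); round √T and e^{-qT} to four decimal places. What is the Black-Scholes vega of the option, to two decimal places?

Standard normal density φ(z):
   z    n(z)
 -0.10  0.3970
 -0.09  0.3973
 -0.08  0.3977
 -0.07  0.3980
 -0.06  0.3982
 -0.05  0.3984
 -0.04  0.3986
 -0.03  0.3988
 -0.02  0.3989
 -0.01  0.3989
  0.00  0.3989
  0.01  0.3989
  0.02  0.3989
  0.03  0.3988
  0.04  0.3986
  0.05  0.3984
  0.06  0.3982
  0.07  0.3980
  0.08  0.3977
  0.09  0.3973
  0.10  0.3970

107.44

σ√T = 0.24 × 0.7071 = 0.1697
d₁ = [ln(392/402) + (0.064 − 0.056 + 0.24²/2)·0.5] / 0.1697 = [-0.0252 + 0.0184] / 0.1697 = -0.0400 ⇒ -0.04
√T = √0.5 = 0.7071
φ(d₁) = φ(-0.04) = 0.3986
exp(−qT) = exp(−0.056·0.5) = 0.9724
vega = S·exp(−qT)·φ(d₁)·√T = 392·0.9724·0.3986·0.7071 = 107.4358
(Call and put vega coincide under Black-Scholes.)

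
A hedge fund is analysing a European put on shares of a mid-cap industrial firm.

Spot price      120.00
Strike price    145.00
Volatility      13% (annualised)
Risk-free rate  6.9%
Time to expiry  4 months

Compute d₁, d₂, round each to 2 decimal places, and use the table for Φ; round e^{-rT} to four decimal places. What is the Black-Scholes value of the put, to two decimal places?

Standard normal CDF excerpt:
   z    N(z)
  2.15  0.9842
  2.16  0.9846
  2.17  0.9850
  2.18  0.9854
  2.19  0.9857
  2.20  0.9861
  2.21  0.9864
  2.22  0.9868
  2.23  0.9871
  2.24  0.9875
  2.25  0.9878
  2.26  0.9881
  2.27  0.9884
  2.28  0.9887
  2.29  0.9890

σ√T = 0.13 × 0.5774 = 0.0751
ln(S/K) + (r + σ²/2)T = ln(120/145) + (0.069 + 0.13²/2)·0.3333 = -0.1892 + 0.0258 = -0.1634
d₁ = -0.1634 / 0.0751 = -2.1774 → -2.18
d₂ = d₁ − σ√T = -2.1774 − 0.0751 = -2.2524 → -2.25
e^(−rT) = e^(−0.069·0.3333) = 0.9773
P = 145·0.9773·N(2.25) − 120·N(2.18) = 145·0.9773·0.9878 − 120·0.9854 = 139.9797 − 118.2480 = 21.7317

21.73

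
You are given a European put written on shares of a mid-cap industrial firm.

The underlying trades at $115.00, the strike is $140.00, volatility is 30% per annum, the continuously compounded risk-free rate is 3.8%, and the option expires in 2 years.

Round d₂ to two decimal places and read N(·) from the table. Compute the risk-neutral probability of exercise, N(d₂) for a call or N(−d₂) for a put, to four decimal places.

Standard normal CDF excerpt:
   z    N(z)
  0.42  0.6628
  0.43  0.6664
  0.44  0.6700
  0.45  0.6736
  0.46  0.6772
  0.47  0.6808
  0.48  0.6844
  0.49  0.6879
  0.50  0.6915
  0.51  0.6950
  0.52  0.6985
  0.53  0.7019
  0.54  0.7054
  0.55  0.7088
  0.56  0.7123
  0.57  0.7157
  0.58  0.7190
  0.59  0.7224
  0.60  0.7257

σ√T = 0.3·√2 = 0.4243
d₁ = [ln(115/140) + (0.038 + 0.3²/2)·2] / 0.4243 = [-0.1967 + 0.1660] / 0.4243 = -0.0724 ≈ -0.07
d₂ = d₁ − σ√T = -0.0724 − 0.4243 = -0.4966 ≈ -0.50
Risk-neutral Pr[S_T < K] = N(−d₂) = N(0.50) = 0.6915

0.6915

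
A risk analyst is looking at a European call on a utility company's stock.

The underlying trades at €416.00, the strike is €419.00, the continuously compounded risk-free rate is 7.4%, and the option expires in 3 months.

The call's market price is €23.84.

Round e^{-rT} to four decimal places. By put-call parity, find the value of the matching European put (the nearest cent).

exp(−rT) = exp(−0.074·0.25) = 0.9817
Put-call parity: C − P = S − K·e^(−rT) = 416 − 419·0.9817 = 416 − 411.3323 = 4.6677
P = C − (C − P) = 23.84 − (4.6677) = 19.1723

€19.17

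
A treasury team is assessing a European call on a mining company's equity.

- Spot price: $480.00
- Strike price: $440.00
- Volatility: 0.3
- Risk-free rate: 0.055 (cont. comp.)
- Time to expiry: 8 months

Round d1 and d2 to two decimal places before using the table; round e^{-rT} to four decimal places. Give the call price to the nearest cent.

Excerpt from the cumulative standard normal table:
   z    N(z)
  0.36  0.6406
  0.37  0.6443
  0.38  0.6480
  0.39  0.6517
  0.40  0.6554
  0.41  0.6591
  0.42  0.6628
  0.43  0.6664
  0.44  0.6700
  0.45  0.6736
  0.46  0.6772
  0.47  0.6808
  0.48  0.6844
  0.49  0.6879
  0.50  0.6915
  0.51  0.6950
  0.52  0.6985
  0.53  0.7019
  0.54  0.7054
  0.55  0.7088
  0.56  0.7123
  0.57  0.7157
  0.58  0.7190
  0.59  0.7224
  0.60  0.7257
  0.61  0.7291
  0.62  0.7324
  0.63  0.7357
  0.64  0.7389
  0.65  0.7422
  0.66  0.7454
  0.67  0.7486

σ√T = 0.3 × 0.8165 = 0.2449
d₁ = [ln(480/440) + (0.055 + 0.3²/2)·0.6667] / 0.2449 = [0.0870 + 0.0667] / 0.2449 = 0.6274 → 0.63
d₂ = d₁ − σ√T = 0.6274 − 0.2449 = 0.3824 → 0.38
e^(−rT) = e^(−0.055·0.6667) = 0.9640
C = 480·N(0.63) − 440·0.9640·N(0.38) = 480·0.7357 − 440·0.9640·0.6480 = 353.1360 − 274.8557 = 78.2803

$78.28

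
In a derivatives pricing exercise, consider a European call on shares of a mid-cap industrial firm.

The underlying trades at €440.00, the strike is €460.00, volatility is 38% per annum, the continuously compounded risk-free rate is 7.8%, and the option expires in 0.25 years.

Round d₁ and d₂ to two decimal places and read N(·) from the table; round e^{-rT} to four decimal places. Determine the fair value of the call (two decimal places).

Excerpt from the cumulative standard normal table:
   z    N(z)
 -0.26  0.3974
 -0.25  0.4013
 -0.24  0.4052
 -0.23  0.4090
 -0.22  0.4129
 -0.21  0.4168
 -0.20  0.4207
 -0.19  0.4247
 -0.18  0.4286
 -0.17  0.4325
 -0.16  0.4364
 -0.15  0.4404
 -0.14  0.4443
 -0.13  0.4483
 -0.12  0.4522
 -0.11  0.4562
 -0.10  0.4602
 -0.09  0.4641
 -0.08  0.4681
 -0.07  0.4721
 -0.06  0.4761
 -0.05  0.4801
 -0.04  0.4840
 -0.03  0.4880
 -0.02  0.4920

€28.45

T = 0.25;  σ√T = 0.1900
d₁ = [ln(440/460) + (0.078 + 0.38²/2)·0.25] / 0.1900 = [-0.0445 + 0.0376] / 0.1900 = -0.0363 ⇒ -0.04
d₂ = d₁ − σ√T = -0.0363 − 0.1900 = -0.2263 ⇒ -0.23
exp(−rT) = exp(−0.078·0.25) = 0.9807
N(d₁) = N(-0.04) = 0.4840;  N(d₂) = N(-0.23) = 0.4090
C = 440·0.4840 − 460·0.9807·0.4090 = 212.9600 − 184.5089 = 28.4511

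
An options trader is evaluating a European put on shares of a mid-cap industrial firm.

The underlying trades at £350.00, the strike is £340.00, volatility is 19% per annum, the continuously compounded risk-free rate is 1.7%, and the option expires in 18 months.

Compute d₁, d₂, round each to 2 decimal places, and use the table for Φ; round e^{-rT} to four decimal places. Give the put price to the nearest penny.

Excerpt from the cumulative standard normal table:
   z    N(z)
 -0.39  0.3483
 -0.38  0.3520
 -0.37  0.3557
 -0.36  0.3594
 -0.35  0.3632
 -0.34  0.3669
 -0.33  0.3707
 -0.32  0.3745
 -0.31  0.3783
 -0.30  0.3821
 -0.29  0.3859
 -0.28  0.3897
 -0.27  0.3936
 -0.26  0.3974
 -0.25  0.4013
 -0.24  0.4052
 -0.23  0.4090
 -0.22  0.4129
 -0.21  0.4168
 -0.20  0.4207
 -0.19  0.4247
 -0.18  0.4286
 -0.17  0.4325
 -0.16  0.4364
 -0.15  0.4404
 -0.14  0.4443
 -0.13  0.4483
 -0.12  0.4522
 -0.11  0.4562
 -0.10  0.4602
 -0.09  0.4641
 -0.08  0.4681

T = 1.5;  σ√T = 0.2327
d₁ = [ln(350/340) + (0.017 + 0.19²/2)·1.5] / 0.2327 = [0.0290 + 0.0526] / 0.2327 = 0.3505 ⇒ 0.35
d₂ = d₁ − σ√T = 0.3505 − 0.2327 = 0.1178 ⇒ 0.12
e^(−rT) = e^(−0.017·1.5) = 0.9748
P = 340·0.9748·N(-0.12) − 350·N(-0.35) = 340·0.9748·0.4522 − 350·0.3632 = 149.8736 − 127.1200 = 22.7536

£22.75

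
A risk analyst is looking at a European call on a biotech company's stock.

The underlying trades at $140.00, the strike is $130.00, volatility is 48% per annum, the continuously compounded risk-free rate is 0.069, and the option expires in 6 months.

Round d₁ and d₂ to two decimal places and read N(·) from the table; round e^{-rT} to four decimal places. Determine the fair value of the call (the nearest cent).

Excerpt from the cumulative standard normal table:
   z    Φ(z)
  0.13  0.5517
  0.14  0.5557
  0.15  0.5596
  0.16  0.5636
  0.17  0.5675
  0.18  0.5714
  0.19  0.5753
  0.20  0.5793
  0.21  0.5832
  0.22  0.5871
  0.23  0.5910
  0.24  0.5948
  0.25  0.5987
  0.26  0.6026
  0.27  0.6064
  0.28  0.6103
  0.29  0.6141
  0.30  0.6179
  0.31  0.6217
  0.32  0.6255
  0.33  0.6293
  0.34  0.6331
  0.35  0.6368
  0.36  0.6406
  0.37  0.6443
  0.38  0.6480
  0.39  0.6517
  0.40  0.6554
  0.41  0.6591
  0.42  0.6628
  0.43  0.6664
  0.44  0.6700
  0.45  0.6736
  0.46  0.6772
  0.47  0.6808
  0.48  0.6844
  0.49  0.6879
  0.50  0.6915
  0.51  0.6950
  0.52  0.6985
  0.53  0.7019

T = 0.5;  σ√T = 0.3394
ln(S/K) + (r + σ²/2)T = ln(140/130) + (0.069 + 0.48²/2)·0.5 = 0.0741 + 0.0921 = 0.1662
d₁ = 0.1662 / 0.3394 = 0.4897 which rounds to 0.49
d₂ = d₁ − σ√T = 0.4897 − 0.3394 = 0.1503 which rounds to 0.15
exp(−rT) = exp(−0.069·0.5) = 0.9661
C = 140·N(0.49) − 130·0.9661·N(0.15) = 140·0.6879 − 130·0.9661·0.5596 = 96.3060 − 70.2818 = 26.0242

$26.02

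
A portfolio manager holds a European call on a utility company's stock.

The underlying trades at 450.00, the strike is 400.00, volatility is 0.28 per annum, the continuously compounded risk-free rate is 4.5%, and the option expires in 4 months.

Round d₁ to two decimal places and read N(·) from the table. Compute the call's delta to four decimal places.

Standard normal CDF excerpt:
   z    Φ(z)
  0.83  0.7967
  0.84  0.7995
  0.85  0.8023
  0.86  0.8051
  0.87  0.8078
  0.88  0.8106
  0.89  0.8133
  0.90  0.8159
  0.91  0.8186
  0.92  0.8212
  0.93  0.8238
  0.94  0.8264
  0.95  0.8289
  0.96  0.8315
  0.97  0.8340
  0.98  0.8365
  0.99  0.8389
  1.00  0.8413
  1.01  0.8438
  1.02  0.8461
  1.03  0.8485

0.8159

σ√T = 0.28 × 0.5774 = 0.1617
d₁ = [ln(450/400) + (0.045 + 0.28²/2)·0.3333] / 0.1617 = [0.1178 + 0.0281] / 0.1617 = 0.9022 which rounds to 0.90
N(d₁) = N(0.90) = 0.8159
Δ_call = N(d₁) = 0.8159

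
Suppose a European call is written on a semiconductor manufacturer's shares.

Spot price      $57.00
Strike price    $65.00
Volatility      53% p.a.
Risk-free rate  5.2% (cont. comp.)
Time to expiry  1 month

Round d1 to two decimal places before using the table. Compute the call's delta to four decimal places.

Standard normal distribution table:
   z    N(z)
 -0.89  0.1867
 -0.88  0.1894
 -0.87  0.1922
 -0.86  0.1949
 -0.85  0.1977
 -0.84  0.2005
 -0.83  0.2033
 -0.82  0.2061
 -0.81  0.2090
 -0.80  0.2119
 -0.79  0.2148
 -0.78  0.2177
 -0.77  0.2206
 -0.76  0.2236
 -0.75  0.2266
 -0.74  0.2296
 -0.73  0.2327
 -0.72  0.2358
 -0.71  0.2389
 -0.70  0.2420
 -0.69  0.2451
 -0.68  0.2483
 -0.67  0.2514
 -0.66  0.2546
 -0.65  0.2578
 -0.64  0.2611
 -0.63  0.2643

σ√T = 0.53 × 0.2887 = 0.1530
ln(S/K) + (r + σ²/2)T = ln(57/65) + (0.052 + 0.53²/2)·0.08333 = -0.1313 + 0.0160 = -0.1153
d₁ = -0.1153 / 0.1530 = -0.7536 → -0.75
N(d₁) = N(-0.75) = 0.2266
Δ_call = N(d₁) = 0.2266

0.2266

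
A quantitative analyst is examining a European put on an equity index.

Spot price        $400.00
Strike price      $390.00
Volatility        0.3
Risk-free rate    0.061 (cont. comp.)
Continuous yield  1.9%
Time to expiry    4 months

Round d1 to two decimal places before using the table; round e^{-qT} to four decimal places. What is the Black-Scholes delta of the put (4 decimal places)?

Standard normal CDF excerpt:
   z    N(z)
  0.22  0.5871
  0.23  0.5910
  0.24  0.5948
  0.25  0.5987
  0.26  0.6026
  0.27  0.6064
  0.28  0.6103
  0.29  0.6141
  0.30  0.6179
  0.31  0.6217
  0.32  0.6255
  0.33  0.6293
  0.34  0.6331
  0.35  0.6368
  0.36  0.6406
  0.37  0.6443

-0.3759

σ√T = 0.3·√0.3333 = 0.1732
d₁ = [ln(400/390) + (0.061 − 0.019 + ½·0.3²)·0.3333] / (σ√T) = (0.0253 + 0.0290) / 0.1732 = 0.3136 → 0.31
N(d₁) = N(0.31) = 0.6217
Δ_put = e^(−qT)·(N(d₁) − 1) = 0.9937·(0.6217 − 1) = -0.3759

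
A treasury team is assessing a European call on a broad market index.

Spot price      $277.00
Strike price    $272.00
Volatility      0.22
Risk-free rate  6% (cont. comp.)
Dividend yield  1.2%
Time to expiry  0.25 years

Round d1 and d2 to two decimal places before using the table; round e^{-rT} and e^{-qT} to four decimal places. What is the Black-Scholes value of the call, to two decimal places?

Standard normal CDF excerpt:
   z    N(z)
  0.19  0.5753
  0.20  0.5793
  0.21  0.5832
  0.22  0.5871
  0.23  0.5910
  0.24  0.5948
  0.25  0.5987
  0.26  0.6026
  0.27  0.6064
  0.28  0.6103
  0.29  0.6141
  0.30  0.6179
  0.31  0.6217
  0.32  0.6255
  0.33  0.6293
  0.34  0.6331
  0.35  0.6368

$16.48

σ√T = 0.22 × 0.5000 = 0.1100
d₁ = [ln(277/272) + (0.06 − 0.012 + 0.22²/2)·0.25] / 0.1100 = [0.0182 + 0.0181] / 0.1100 = 0.3297 which rounds to 0.33
d₂ = d₁ − σ√T = 0.3297 − 0.1100 = 0.2197 which rounds to 0.22
e^(−qT) = e^(−0.012·0.25) = 0.9970;  e^(−rT) = e^(−0.06·0.25) = 0.9851
N(d₁) = N(0.33) = 0.6293;  N(d₂) = N(0.22) = 0.5871
C = 277·0.9970·0.6293 − 272·0.9851·0.5871 = 173.7932 − 157.3118 = 16.4814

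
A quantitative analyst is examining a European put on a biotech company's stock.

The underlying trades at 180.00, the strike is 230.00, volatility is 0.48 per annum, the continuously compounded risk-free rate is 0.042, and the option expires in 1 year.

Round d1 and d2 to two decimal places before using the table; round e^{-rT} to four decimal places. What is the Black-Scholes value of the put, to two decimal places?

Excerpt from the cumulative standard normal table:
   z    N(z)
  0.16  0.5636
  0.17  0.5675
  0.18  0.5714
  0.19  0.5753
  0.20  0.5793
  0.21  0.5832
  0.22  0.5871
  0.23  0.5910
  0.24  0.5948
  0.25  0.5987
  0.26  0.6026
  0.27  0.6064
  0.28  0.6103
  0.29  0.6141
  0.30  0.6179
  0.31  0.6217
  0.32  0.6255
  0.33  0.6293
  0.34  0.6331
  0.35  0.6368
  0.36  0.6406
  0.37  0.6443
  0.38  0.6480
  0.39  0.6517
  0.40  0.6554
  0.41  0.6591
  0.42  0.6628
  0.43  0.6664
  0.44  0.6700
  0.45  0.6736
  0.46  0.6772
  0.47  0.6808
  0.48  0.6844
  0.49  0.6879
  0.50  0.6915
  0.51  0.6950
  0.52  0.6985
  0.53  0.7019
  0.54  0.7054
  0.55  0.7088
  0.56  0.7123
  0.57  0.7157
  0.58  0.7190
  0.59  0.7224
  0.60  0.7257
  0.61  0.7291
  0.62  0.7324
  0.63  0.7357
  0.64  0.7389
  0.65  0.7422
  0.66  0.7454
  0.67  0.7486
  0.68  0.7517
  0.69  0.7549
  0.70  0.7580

T = 1;  σ√T = 0.4800
ln(S/K) + (r + σ²/2)T = ln(180/230) + (0.042 + 0.48²/2)·1 = -0.2451 + 0.1572 = -0.0879
d₁ = -0.0879 / 0.4800 = -0.1832 ≈ -0.18
d₂ = d₁ − σ√T = -0.1832 − 0.4800 = -0.6632 ≈ -0.66
e^(−rT) = e^(−0.042·1) = 0.9589
P = 230·0.9589·N(0.66) − 180·N(0.18) = 230·0.9589·0.7454 − 180·0.5714 = 164.3957 − 102.8520 = 61.5437

61.54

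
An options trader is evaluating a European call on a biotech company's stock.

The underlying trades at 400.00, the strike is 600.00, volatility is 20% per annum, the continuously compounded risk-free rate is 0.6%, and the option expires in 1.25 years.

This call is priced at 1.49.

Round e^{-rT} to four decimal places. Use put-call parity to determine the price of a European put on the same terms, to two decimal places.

exp(−rT) = exp(−0.006·1.25) = 0.9925
Put-call parity: C − P = S − K·e^(−rT) = 400 − 600·0.9925 = 400 − 595.5000 = -195.5000
P = C − (C − P) = 1.49 − (-195.5000) = 196.9900

196.99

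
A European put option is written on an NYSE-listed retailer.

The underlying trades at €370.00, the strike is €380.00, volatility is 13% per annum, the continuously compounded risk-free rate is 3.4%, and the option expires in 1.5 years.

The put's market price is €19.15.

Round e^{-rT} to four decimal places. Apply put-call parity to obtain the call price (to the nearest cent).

€28.04

e^(−rT) = e^(−0.034·1.5) = 0.9503
Put-call parity: C − P = S − K·e^(−rT) = 370 − 380·0.9503 = 370 − 361.1140 = 8.8860
C = P + (C − P) = 19.15 + (8.8860) = 28.0360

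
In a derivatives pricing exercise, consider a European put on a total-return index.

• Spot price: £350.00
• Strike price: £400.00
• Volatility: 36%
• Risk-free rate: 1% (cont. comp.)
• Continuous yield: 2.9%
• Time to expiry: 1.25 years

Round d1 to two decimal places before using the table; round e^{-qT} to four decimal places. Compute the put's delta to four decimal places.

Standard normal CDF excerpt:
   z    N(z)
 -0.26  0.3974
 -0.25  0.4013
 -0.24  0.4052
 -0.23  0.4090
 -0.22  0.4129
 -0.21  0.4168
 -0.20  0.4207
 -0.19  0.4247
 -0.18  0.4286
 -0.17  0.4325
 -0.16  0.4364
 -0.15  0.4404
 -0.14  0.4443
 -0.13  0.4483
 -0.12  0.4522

-0.5548

σ√T = 0.36 × 1.1180 = 0.4025
ln(S/K) + (r − q + σ²/2)T = ln(350/400) + (0.01 − 0.029 + 0.36²/2)·1.25 = -0.1335 + 0.0572 = -0.0763
d₁ = -0.0763 / 0.4025 = -0.1895 which rounds to -0.19
N(d₁) = N(-0.19) = 0.4247
Δ_put = exp(−qT)·(N(d₁) − 1) = 0.9644·(0.4247 − 1) = -0.5548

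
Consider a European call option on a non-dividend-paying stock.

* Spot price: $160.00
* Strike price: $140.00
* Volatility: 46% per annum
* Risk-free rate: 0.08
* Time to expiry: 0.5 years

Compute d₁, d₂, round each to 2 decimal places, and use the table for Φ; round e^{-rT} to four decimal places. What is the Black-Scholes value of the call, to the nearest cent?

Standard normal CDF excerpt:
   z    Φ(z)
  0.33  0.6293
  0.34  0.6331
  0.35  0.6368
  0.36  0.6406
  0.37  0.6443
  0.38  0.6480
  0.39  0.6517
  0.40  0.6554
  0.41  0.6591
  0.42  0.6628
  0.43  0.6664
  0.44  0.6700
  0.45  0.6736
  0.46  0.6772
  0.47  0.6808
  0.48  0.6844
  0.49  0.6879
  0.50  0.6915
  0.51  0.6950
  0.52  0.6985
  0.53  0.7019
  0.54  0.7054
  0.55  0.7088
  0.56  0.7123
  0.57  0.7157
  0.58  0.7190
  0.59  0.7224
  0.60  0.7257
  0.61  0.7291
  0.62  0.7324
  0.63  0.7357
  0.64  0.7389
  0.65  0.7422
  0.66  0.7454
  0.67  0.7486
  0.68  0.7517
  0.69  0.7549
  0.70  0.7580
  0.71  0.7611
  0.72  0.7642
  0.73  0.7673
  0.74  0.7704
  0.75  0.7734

σ√T = 0.46·√0.5 = 0.3253
ln(S/K) + (r + σ²/2)T = ln(160/140) + (0.08 + 0.46²/2)·0.5 = 0.1335 + 0.0929 = 0.2264
d₁ = 0.2264 / 0.3253 = 0.6961 ⇒ 0.70
d₂ = d₁ − σ√T = 0.6961 − 0.3253 = 0.3709 ⇒ 0.37
exp(−rT) = exp(−0.08·0.5) = 0.9608
N(d₁) = N(0.70) = 0.7580;  N(d₂) = N(0.37) = 0.6443
C = 160·0.7580 − 140·0.9608·0.6443 = 121.2800 − 86.6661 = 34.6139

$34.61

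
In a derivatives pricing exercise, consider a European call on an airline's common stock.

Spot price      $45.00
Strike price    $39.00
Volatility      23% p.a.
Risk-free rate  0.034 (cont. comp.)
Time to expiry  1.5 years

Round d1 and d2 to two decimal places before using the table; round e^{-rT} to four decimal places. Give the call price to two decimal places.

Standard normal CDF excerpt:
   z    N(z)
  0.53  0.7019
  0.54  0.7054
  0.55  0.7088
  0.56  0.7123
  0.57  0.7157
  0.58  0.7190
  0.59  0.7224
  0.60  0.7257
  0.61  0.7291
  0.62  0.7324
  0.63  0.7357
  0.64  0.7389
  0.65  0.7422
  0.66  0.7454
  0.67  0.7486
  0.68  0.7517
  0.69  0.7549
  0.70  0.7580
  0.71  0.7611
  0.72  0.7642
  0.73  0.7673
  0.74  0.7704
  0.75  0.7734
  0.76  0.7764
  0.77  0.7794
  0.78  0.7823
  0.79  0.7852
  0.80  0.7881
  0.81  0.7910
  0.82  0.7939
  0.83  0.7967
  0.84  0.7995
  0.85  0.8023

$9.58

σ√T = 0.23·√1.5 = 0.2817
d₁ = [ln(45/39) + (0.034 + 0.23²/2)·1.5] / 0.2817 = [0.1431 + 0.0907] / 0.2817 = 0.8299 ⇒ 0.83
d₂ = d₁ − σ√T = 0.8299 − 0.2817 = 0.5482 ⇒ 0.55
exp(−rT) = exp(−0.034·1.5) = 0.9503
C = 45·N(0.83) − 39·0.9503·N(0.55) = 45·0.7967 − 39·0.9503·0.7088 = 35.8515 − 26.2693 = 9.5822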